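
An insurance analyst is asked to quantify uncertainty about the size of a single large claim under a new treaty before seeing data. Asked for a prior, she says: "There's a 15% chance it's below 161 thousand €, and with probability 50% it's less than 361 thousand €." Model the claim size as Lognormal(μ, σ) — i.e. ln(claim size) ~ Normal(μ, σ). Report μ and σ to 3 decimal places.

If T ~ Lognormal(μ,σ) then ln T ~ Normal(μ,σ), so the p-quantile of ln T is μ + z_p·σ.
ln(161) = 5.081 and ln(361) = 5.889; z_{0.15} = -1.036, z_{0.5} = 0.
σ = (5.889 − 5.081)/(0 − (-1.036)) = 0.779.
μ = 5.081 − (-1.036)·0.779 = 5.889.

μ ≈ 5.889, σ ≈ 0.779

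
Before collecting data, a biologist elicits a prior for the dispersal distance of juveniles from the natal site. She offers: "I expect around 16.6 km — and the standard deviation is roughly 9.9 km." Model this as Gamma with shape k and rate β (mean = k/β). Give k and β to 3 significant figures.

For Gamma(k, rate β): mean = k/β, variance = k/β², so CV = 1/√k.
CV = SD/mean = 9.9/16.6 = 0.5964, hence k = 1/CV² = 2.81.
Then β = k/mean = 2.81/16.6 = 0.169.

k ≈ 2.81, β ≈ 0.169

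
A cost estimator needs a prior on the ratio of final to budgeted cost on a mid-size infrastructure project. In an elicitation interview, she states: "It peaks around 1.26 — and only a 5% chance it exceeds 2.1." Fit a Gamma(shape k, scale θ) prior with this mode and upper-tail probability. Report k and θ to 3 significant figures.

Gamma(k,θ) with k>1 has mode (k−1)θ, so θ = 1.26/(k−1).
Need P(X < 2.1) = 0.95 with θ tied to k this way. Start at k = 2, θ = 1.26: P(X<2.1) ≈ 0.496.
Too low — raise k to concentrate. Iterating converges to k ≈ 11.7.
Then θ = 1.26/(11.7−1) ≈ 0.118.

k ≈ 11.7, θ ≈ 0.118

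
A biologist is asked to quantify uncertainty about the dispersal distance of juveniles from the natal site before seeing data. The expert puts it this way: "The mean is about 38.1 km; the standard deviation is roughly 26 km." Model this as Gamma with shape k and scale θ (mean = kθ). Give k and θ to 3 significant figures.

k ≈ 2.15, θ ≈ 17.7

For Gamma(k, scale θ): mean = kθ, variance = kθ², so CV = 1/√k.
CV = SD/mean = 26/38.1 = 0.6824, hence k = 1/CV² = 2.15.
Then θ = mean/k = 38.1/2.15 = 17.7.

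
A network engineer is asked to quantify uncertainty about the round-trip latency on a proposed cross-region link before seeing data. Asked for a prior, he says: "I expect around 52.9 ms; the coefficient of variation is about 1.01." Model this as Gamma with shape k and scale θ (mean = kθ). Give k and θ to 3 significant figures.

For Gamma(k, scale θ): mean = kθ, variance = kθ², so CV = 1/√k.
CV = 1.01, hence k = 1/CV² = 0.98.
Then θ = mean/k = 52.9/0.98 = 54.

k ≈ 0.98, θ ≈ 54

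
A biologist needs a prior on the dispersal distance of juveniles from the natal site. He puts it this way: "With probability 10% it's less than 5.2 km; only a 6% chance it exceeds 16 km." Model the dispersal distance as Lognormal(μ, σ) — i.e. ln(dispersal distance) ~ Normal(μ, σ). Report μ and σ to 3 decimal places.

μ ≈ 2.156, σ ≈ 0.396

If T ~ Lognormal(μ,σ) then ln T ~ Normal(μ,σ), so the p-quantile of ln T is μ + z_p·σ.
ln(5.2) = 1.649 and ln(16) = 2.773; z_{0.1} = -1.282, z_{0.94} = 1.555.
σ = (2.773 − 1.649)/(1.555 − (-1.282)) = 0.396.
μ = 1.649 − (-1.282)·0.396 = 2.156.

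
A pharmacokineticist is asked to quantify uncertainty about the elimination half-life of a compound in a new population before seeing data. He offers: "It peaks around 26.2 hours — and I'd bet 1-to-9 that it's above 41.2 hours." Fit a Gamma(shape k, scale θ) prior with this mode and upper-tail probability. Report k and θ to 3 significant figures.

Gamma(k,θ) with k>1 has mode (k−1)θ, so θ = 26.2/(k−1).
Need P(X < 41.2) = 0.9 with θ tied to k this way. Start at k = 2, θ = 26.2: P(X<41.2) ≈ 0.466.
Too low — raise k to concentrate. Iterating converges to k ≈ 10.1.
Then θ = 26.2/(10.1−1) ≈ 2.86.

k ≈ 10.1, θ ≈ 2.86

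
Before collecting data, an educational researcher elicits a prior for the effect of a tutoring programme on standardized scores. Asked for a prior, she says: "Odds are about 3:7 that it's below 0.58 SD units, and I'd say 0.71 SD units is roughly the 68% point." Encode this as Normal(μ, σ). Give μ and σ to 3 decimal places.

The p-quantile of Normal(μ,σ) is μ + z_p·σ, with z_{0.3} = -0.5244 and z_{0.68} = 0.4677.
Eliminate σ: μ = (z₂·x₁ − z₁·x₂)/(z₂ − z₁) = (0.4677·0.58 − (-0.5244)·0.71)/0.9921 = 0.649.
Then σ = (x₂ − x₁)/(z₂ − z₁) = (0.71 − 0.58)/0.9921 = 0.131.

μ = 0.649, σ = 0.131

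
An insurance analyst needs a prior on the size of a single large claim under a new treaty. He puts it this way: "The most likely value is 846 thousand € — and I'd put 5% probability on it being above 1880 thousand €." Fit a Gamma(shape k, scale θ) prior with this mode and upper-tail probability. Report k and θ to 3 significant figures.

k ≈ 5.31, θ ≈ 196

Gamma(k,θ) with k>1 has mode (k−1)θ, so θ = 846/(k−1).
Need P(X < 1880) = 0.95 with θ tied to k this way. Start at k = 2, θ = 846: P(X<1880) ≈ 0.651.
Too low — raise k to concentrate. Iterating converges to k ≈ 5.31.
Then θ = 846/(5.31−1) ≈ 196.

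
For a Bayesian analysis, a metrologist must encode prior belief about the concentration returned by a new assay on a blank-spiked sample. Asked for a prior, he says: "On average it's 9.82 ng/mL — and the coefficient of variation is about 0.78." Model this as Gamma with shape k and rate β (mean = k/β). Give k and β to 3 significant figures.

k ≈ 1.64, β ≈ 0.167

For Gamma(k, rate β): mean = k/β, variance = k/β², so CV = 1/√k.
CV = 0.78, hence k = 1/CV² = 1.64.
Then β = k/mean = 1.64/9.82 = 0.167.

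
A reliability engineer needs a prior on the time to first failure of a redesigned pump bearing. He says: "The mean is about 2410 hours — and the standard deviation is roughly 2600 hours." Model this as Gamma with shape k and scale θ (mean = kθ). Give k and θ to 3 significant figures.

k ≈ 0.859, θ ≈ 2800

For Gamma(k, scale θ): mean = kθ, variance = kθ², so CV = 1/√k.
CV = SD/mean = 2600/2410 = 1.079, hence k = 1/CV² = 0.859.
Then θ = mean/k = 2410/0.859 = 2800.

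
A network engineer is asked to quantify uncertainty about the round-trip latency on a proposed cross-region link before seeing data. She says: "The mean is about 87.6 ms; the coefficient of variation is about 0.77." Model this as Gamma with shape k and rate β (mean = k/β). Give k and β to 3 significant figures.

For Gamma(k, rate β): mean = k/β, variance = k/β², so CV = 1/√k.
CV = 0.77, hence k = 1/CV² = 1.69.
Then β = k/mean = 1.69/87.6 = 0.0193.

k ≈ 1.69, β ≈ 0.0193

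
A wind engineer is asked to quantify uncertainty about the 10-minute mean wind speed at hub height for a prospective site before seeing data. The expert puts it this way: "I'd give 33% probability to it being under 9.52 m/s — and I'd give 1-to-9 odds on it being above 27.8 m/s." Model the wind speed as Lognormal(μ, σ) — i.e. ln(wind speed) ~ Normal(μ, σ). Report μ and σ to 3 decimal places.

If T ~ Lognormal(μ,σ) then ln T ~ Normal(μ,σ), so the p-quantile of ln T is μ + z_p·σ.
ln(9.52) = 2.253 and ln(27.8) = 3.325; z_{0.33} = -0.4399, z_{0.9} = 1.282.
σ = (3.325 − 2.253)/(1.282 − (-0.4399)) = 0.623.
μ = 2.253 − (-0.4399)·0.623 = 2.527.

μ ≈ 2.527, σ ≈ 0.623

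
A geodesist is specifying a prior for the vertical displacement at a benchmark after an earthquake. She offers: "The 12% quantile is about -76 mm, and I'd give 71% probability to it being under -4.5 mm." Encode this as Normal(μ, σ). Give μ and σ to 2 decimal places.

μ = -27.39, σ = 41.37

The p-quantile of Normal(μ,σ) is μ + z_p·σ, with z_{0.12} = -1.175 and z_{0.71} = 0.5534.
Eliminate σ: μ = (z₂·x₁ − z₁·x₂)/(z₂ − z₁) = (0.5534·-76 − (-1.175)·-4.5)/1.728 = -27.39.
Then σ = (x₂ − x₁)/(z₂ − z₁) = (-4.5 − -76)/1.728 = 41.37.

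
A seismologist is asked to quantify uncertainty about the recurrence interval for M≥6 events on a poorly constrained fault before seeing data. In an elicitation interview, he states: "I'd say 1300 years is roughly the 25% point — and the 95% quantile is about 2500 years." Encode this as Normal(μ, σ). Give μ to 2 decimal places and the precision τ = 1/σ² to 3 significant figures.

For Normal(μ,σ), the p-quantile is μ + z_p·σ. Here z_{0.25} = -0.6745, z_{0.95} = 1.645.
So 1300 = μ − 0.6745σ and 2500 = μ + 1.645σ.
Subtracting: σ = (2500 − 1300)/(1.645 − (-0.6745)) = 517.39.
Then μ = 1300 − (-0.6745)·517.39 = 1648.97.
Precision τ = 1/σ² = 1/517.4² = 3.74e-06.

μ = 1648.97, τ = 3.74e-06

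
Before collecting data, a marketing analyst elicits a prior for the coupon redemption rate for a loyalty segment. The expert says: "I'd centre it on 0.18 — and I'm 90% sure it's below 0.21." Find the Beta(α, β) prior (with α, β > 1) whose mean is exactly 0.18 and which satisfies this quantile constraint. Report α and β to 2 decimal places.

With mean 0.18 fixed, write α = 0.18s, β = 0.82s where s = α+β.
Need P(θ < 0.21) = 0.9 under Beta(0.18s, 0.82s). Normal approximation: (q−m)/√(m(1−m)/s) ≈ z_{0.9} = 1.28, so s ≈ 0.18·0.82·(1.28)²/(0.21−0.18)² = 269.3.
At s = 269.3: P(θ<0.21) ≈ 0.897. Adjusting to match 0.9 gives s ≈ 277.34.
So α = 0.18·277.34 ≈ 49.92, β = 0.82·277.34 ≈ 227.42.

α ≈ 49.92, β ≈ 227.42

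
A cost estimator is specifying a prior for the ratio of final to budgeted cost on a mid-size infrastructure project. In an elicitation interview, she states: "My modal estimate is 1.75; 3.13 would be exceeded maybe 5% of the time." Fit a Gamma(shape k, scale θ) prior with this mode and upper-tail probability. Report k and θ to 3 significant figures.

Gamma(k,θ) with k>1 has mode (k−1)θ, so θ = 1.75/(k−1).
Need P(X < 3.13) = 0.95 with θ tied to k this way. Start at k = 2, θ = 1.75: P(X<3.13) ≈ 0.534.
Too low — raise k to concentrate. Iterating converges to k ≈ 9.25.
Then θ = 1.75/(9.25−1) ≈ 0.212.

k ≈ 9.25, θ ≈ 0.212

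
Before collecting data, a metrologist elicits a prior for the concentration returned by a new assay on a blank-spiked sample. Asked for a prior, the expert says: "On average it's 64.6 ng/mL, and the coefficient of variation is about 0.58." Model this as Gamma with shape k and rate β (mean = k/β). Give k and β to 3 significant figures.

k ≈ 2.97, β ≈ 0.046

For Gamma(k, rate β): mean = k/β, variance = k/β², so CV = 1/√k.
CV = 0.58, hence k = 1/CV² = 2.97.
Then β = k/mean = 2.97/64.6 = 0.046.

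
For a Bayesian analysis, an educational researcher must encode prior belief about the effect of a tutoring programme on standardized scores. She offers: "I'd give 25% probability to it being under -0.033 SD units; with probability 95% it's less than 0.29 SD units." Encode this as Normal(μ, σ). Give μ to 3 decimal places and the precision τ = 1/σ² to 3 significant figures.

For Normal(μ,σ), the p-quantile is μ + z_p·σ. Here z_{0.25} = -0.6745, z_{0.95} = 1.645.
So -0.033 = μ − 0.6745σ and 0.29 = μ + 1.645σ.
Subtracting: σ = (0.29 − -0.033)/(1.645 − (-0.6745)) = 0.139.
Then μ = -0.033 − (-0.6745)·0.139 = 0.061.
Precision τ = 1/σ² = 1/0.1393² = 51.6.

μ = 0.061, τ = 51.6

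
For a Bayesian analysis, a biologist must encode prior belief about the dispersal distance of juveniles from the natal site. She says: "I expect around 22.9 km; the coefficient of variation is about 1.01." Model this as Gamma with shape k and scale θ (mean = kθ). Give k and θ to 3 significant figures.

For Gamma(k, scale θ): mean = kθ, variance = kθ², so CV = 1/√k.
CV = 1.01, hence k = 1/CV² = 0.98.
Then θ = mean/k = 22.9/0.98 = 23.4.

k ≈ 0.98, θ ≈ 23.4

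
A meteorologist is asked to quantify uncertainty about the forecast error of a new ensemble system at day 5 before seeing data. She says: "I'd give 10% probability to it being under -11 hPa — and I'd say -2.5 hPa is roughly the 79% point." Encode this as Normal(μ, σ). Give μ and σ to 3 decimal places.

μ = -5.783, σ = 4.071

The p-quantile of Normal(μ,σ) is μ + z_p·σ, with z_{0.1} = -1.282 and z_{0.79} = 0.8064.
Eliminate σ: μ = (z₂·x₁ − z₁·x₂)/(z₂ − z₁) = (0.8064·-11 − (-1.282)·-2.5)/2.088 = -5.783.
Then σ = (x₂ − x₁)/(z₂ − z₁) = (-2.5 − -11)/2.088 = 4.071.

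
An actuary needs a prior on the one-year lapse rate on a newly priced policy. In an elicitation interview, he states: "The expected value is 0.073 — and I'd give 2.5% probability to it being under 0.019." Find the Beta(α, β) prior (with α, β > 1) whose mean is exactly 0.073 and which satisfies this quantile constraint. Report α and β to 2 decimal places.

α ≈ 3.64, β ≈ 46.22

With mean 0.073 fixed, write α = 0.073s, β = 0.927s where s = α+β.
Need P(θ < 0.019) = 0.025 under Beta(0.073s, 0.927s). Normal approximation: (q−m)/√(m(1−m)/s) ≈ z_{0.025} = -1.96, so s ≈ 0.073·0.927·(-1.96)²/(0.019−0.073)² = 89.1.
At s = 89.1: P(θ<0.019) ≈ 0.003. Adjusting to match 0.025 gives s ≈ 49.86.
So α = 0.073·49.86 ≈ 3.64, β = 0.927·49.86 ≈ 46.22.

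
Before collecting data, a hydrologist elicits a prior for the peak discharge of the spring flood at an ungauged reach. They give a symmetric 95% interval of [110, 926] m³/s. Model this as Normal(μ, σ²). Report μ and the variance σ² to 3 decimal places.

μ = 518.000, σ² = 43333.538

A symmetric 95% interval runs μ ± z·σ with z = 1.96.
Half-width = 408, so σ = 408/1.96 = 208.1671 and σ² = 43333.538.
μ is the interval midpoint, 518.000.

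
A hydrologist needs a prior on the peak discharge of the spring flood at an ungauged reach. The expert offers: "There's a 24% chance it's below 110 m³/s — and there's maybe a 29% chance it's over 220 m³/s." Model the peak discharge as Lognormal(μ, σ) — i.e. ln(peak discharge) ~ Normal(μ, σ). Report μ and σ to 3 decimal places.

If T ~ Lognormal(μ,σ) then ln T ~ Normal(μ,σ), so the p-quantile of ln T is μ + z_p·σ.
ln(110) = 4.7 and ln(220) = 5.394; z_{0.24} = -0.7063, z_{0.71} = 0.5534.
σ = (5.394 − 4.7)/(0.5534 − (-0.7063)) = 0.550.
μ = 4.7 − (-0.7063)·0.550 = 5.089.

μ ≈ 5.089, σ ≈ 0.550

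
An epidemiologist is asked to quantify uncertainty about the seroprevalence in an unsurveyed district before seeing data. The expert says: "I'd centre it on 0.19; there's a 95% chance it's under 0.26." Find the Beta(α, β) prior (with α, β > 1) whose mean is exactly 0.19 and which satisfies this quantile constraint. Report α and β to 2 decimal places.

α ≈ 17.77, β ≈ 75.74

With mean 0.19 fixed, write α = 0.19s, β = 0.81s where s = α+β.
Need P(θ < 0.26) = 0.95 under Beta(0.19s, 0.81s). Normal approximation: (q−m)/√(m(1−m)/s) ≈ z_{0.95} = 1.64, so s ≈ 0.19·0.81·(1.64)²/(0.26−0.19)² = 85.0.
At s = 85.0: P(θ<0.26) ≈ 0.942. Adjusting to match 0.95 gives s ≈ 93.51.
So α = 0.19·93.51 ≈ 17.77, β = 0.81·93.51 ≈ 75.74.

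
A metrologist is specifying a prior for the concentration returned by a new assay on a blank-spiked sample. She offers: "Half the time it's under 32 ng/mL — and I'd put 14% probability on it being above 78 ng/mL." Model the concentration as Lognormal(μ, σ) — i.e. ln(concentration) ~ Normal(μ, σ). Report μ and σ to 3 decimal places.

If T ~ Lognormal(μ,σ) then ln T ~ Normal(μ,σ), so the p-quantile of ln T is μ + z_p·σ.
ln(32) = 3.466 and ln(78) = 4.357; z_{0.5} = 0, z_{0.86} = 1.08.
σ = (4.357 − 3.466)/(1.08 − (0)) = 0.825.
μ = 3.466 − (0)·0.825 = 3.466.

μ ≈ 3.466, σ ≈ 0.825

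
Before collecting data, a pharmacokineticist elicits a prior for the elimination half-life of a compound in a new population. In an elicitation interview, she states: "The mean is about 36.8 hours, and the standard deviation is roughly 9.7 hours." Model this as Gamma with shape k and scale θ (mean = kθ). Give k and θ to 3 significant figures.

k ≈ 14.4, θ ≈ 2.56

For Gamma(k, scale θ): mean = kθ, variance = kθ², so CV = 1/√k.
CV = SD/mean = 9.7/36.8 = 0.2636, hence k = 1/CV² = 14.4.
Then θ = mean/k = 36.8/14.4 = 2.56.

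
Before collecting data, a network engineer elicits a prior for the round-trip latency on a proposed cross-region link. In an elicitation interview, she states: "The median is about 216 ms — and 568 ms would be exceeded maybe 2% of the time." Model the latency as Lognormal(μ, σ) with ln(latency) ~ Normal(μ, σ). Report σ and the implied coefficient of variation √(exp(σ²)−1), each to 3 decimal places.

If T ~ Lognormal(μ,σ) then ln T ~ Normal(μ,σ), so the p-quantile of ln T is μ + z_p·σ.
ln(216) = 5.375 and ln(568) = 6.342; z_{0.5} = 0, z_{0.98} = 2.054.
σ = (6.342 − 5.375)/(2.054 − (0)) = 0.471.
μ = 5.375 − (0)·0.471 = 5.375.
CV = √(exp(σ²)−1) = √(exp(0.2216)−1) = 0.498.

σ ≈ 0.471, CV ≈ 0.498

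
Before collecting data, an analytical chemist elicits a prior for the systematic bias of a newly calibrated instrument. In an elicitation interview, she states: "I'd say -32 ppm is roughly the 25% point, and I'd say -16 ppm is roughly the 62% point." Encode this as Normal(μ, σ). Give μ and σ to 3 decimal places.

The p-quantile of Normal(μ,σ) is μ + z_p·σ, with z_{0.25} = -0.6745 and z_{0.62} = 0.3055.
Eliminate σ: μ = (z₂·x₁ − z₁·x₂)/(z₂ − z₁) = (0.3055·-32 − (-0.6745)·-16)/0.98 = -20.988.
Then σ = (x₂ − x₁)/(z₂ − z₁) = (-16 − -32)/0.98 = 16.327.

μ = -20.988, σ = 16.327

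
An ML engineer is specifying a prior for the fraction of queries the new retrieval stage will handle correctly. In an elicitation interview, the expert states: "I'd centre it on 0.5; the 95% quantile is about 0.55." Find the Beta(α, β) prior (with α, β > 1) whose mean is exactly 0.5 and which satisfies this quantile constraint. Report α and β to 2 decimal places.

α ≈ 134.85, β ≈ 134.85

With mean 0.5 fixed, write α = 0.5s, β = 0.5s where s = α+β.
Need P(θ < 0.55) = 0.95 under Beta(0.5s, 0.5s). Normal approximation: (q−m)/√(m(1−m)/s) ≈ z_{0.95} = 1.64, so s ≈ 0.5·0.5·(1.64)²/(0.55−0.5)² = 270.6.
At s = 270.6: P(θ<0.55) ≈ 0.950. Adjusting to match 0.95 gives s ≈ 269.70.
So α = 0.5·269.70 ≈ 134.85, β = 0.5·269.70 ≈ 134.85.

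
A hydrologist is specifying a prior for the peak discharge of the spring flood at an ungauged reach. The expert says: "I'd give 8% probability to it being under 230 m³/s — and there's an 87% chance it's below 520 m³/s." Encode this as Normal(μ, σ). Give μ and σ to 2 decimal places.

μ = 390.96, σ = 114.56

For Normal(μ,σ), the p-quantile is μ + z_p·σ. Here z_{0.08} = -1.405, z_{0.87} = 1.126.
So 230 = μ − 1.405σ and 520 = μ + 1.126σ.
Subtracting: σ = (520 − 230)/(1.126 − (-1.405)) = 114.56.
Then μ = 230 − (-1.405)·114.56 = 390.96.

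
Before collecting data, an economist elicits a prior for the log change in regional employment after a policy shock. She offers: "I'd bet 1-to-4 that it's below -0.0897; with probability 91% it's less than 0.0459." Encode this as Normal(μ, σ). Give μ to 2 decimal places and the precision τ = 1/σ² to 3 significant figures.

μ = -0.04, τ = 259

The p-quantile of Normal(μ,σ) is μ + z_p·σ, with z_{0.2} = -0.8416 and z_{0.91} = 1.341.
Eliminate σ: μ = (z₂·x₁ − z₁·x₂)/(z₂ − z₁) = (1.341·-0.0897 − (-0.8416)·0.0459)/2.182 = -0.04.
Then σ = (x₂ − x₁)/(z₂ − z₁) = (0.0459 − -0.0897)/2.182 = 0.06.
Precision τ = 1/σ² = 1/0.06213² = 259.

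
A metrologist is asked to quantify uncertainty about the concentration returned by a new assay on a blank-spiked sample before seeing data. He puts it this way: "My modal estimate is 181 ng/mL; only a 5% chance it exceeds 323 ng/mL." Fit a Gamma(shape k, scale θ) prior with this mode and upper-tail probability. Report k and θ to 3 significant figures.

Gamma(k,θ) with k>1 has mode (k−1)θ, so θ = 181/(k−1).
Need P(X < 323) = 0.95 with θ tied to k this way. Start at k = 2, θ = 181: P(X<323) ≈ 0.533.
Too low — raise k to concentrate. Iterating converges to k ≈ 9.31.
Then θ = 181/(9.31−1) ≈ 21.8.

k ≈ 9.31, θ ≈ 21.8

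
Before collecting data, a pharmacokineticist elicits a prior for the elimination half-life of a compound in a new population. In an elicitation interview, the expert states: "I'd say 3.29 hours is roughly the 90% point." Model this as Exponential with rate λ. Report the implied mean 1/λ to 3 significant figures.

mean ≈ 1.43 hours

P(T < 3.29) = 1 − e^(−λ·3.29) = 0.9, so λ = −ln(1−0.9)/3.29 = −ln(0.1)/3.29 = 0.7.
Mean = 1/λ = 1.43 hours.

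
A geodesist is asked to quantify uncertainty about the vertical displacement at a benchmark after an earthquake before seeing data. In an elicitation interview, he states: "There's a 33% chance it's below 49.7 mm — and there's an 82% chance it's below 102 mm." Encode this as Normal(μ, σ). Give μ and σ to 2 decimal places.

μ = 66.68, σ = 38.59

The p-quantile of Normal(μ,σ) is μ + z_p·σ, with z_{0.33} = -0.4399 and z_{0.82} = 0.9154.
Eliminate σ: μ = (z₂·x₁ − z₁·x₂)/(z₂ − z₁) = (0.9154·49.7 − (-0.4399)·102)/1.355 = 66.68.
Then σ = (x₂ − x₁)/(z₂ − z₁) = (102 − 49.7)/1.355 = 38.59.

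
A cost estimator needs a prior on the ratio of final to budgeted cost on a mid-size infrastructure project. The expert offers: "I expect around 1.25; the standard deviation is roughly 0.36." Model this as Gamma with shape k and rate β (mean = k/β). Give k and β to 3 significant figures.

For Gamma(k, rate β): mean = k/β, variance = k/β², so CV = 1/√k.
CV = SD/mean = 0.36/1.25 = 0.288, hence k = 1/CV² = 12.1.
Then β = k/mean = 12.1/1.25 = 9.65.

k ≈ 12.1, β ≈ 9.65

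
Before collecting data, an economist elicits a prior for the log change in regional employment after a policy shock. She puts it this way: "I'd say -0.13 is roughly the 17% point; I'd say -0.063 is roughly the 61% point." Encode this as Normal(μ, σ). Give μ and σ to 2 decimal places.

For Normal(μ,σ), the p-quantile is μ + z_p·σ. Here z_{0.17} = -0.9542, z_{0.61} = 0.2793.
So -0.13 = μ − 0.9542σ and -0.063 = μ + 0.2793σ.
Subtracting: σ = (-0.063 − -0.13)/(0.2793 − (-0.9542)) = 0.05.
Then μ = -0.13 − (-0.9542)·0.05 = -0.08.

μ = -0.08, σ = 0.05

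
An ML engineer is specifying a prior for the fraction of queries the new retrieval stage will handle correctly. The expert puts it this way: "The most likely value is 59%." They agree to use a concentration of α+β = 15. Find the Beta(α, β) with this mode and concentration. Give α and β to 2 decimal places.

For α,β > 1 the Beta mode is (α−1)/(α+β−2). With α+β = 15, the mode is (α−1)/13.
Set (α−1)/13 = 0.59 → α = 1 + 0.59·13 = 8.67.
β = 15 − α = 6.33.

α = 8.67, β = 6.33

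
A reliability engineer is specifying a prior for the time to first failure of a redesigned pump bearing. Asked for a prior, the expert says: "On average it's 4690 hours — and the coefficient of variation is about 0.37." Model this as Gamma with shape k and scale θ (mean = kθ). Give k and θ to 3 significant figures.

k ≈ 7.3, θ ≈ 642

For Gamma(k, scale θ): mean = kθ, variance = kθ², so CV = 1/√k.
CV = 0.37, hence k = 1/CV² = 7.3.
Then θ = mean/k = 4690/7.3 = 642.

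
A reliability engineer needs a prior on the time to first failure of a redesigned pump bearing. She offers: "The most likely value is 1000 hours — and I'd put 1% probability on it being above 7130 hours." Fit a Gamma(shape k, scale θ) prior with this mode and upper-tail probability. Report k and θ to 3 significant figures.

Gamma(k,θ) with k>1 has mode (k−1)θ, so θ = 1000/(k−1).
Need P(X < 7130) = 0.99 with θ tied to k this way. Start at k = 2, θ = 1000: P(X<7130) ≈ 0.993.
Too high — lower k to spread out. Iterating converges to k ≈ 1.91.
Then θ = 1000/(1.91−1) ≈ 1100.

k ≈ 1.91, θ ≈ 1100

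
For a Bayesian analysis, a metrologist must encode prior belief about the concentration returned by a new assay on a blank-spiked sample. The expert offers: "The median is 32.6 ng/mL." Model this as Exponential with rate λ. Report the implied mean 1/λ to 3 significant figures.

mean ≈ 47 ng/mL

Exponential median = ln 2 / λ, so λ = ln 2 / 32.6 = 0.0213.
Mean = 1/λ = 47 ng/mL.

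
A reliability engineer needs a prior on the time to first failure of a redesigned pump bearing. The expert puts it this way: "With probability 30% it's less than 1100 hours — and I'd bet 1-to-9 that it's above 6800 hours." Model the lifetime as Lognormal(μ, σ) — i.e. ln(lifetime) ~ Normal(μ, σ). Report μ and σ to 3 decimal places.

μ ≈ 7.532, σ ≈ 1.009

If T ~ Lognormal(μ,σ) then ln T ~ Normal(μ,σ), so the p-quantile of ln T is μ + z_p·σ.
ln(1100) = 7.003 and ln(6800) = 8.825; z_{0.3} = -0.5244, z_{0.9} = 1.282.
σ = (8.825 − 7.003)/(1.282 − (-0.5244)) = 1.009.
μ = 7.003 − (-0.5244)·1.009 = 7.532.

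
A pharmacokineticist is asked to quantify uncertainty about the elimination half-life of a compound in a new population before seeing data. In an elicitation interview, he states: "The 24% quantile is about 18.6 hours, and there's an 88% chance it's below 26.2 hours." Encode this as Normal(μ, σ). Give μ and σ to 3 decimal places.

μ = 21.453, σ = 4.040

The p-quantile of Normal(μ,σ) is μ + z_p·σ, with z_{0.24} = -0.7063 and z_{0.88} = 1.175.
Eliminate σ: μ = (z₂·x₁ − z₁·x₂)/(z₂ − z₁) = (1.175·18.6 − (-0.7063)·26.2)/1.881 = 21.453.
Then σ = (x₂ − x₁)/(z₂ − z₁) = (26.2 − 18.6)/1.881 = 4.040.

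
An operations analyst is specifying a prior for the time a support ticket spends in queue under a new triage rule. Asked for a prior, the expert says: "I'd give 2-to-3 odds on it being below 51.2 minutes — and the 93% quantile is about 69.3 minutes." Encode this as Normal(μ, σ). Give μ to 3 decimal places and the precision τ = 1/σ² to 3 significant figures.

The p-quantile of Normal(μ,σ) is μ + z_p·σ, with z_{0.4} = -0.2533 and z_{0.93} = 1.476.
Eliminate σ: μ = (z₂·x₁ − z₁·x₂)/(z₂ − z₁) = (1.476·51.2 − (-0.2533)·69.3)/1.729 = 53.852.
Then σ = (x₂ − x₁)/(z₂ − z₁) = (69.3 − 51.2)/1.729 = 10.468.
Precision τ = 1/σ² = 1/10.47² = 0.00913.

μ = 53.852, τ = 0.00913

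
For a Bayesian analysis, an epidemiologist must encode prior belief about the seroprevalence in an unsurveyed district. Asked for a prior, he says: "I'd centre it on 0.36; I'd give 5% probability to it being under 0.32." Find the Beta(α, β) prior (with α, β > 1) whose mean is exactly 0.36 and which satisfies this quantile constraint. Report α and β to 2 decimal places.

α ≈ 137.03, β ≈ 243.60

With mean 0.36 fixed, write α = 0.36s, β = 0.64s where s = α+β.
Need P(θ < 0.32) = 0.05 under Beta(0.36s, 0.64s). Normal approximation: (q−m)/√(m(1−m)/s) ≈ z_{0.05} = -1.64, so s ≈ 0.36·0.64·(-1.64)²/(0.32−0.36)² = 389.6.
At s = 389.6: P(θ<0.32) ≈ 0.048. Adjusting to match 0.05 gives s ≈ 380.63.
So α = 0.36·380.63 ≈ 137.03, β = 0.64·380.63 ≈ 243.60.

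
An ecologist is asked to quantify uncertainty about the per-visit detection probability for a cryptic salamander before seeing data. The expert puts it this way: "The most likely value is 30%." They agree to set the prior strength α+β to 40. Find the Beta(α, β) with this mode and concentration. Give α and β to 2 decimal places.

For α,β > 1 the Beta mode is (α−1)/(α+β−2). With α+β = 40, the mode is (α−1)/38.
Set (α−1)/38 = 0.3 → α = 1 + 0.3·38 = 12.40.
β = 40 − α = 27.60.

α = 12.40, β = 27.60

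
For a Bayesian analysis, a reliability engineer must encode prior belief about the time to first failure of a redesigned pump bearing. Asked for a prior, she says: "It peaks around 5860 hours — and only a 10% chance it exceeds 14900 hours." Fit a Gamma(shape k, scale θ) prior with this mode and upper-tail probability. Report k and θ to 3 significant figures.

Gamma(k,θ) with k>1 has mode (k−1)θ, so θ = 5860/(k−1).
Need P(X < 14900) = 0.9 with θ tied to k this way. Start at k = 2, θ = 5860: P(X<14900) ≈ 0.721.
Too low — raise k to concentrate. Iterating converges to k ≈ 3.2.
Then θ = 5860/(3.2−1) ≈ 2660.

k ≈ 3.2, θ ≈ 2660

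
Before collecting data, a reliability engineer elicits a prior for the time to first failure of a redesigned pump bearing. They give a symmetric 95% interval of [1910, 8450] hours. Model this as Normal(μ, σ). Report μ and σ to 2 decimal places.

μ = 5180.00, σ = 1668.40

A symmetric 95% interval runs μ ± z·σ with z = 1.96.
Half-width = 3270, so σ = 3270/1.96 = 1668.40.
μ is the interval midpoint, 5180.00.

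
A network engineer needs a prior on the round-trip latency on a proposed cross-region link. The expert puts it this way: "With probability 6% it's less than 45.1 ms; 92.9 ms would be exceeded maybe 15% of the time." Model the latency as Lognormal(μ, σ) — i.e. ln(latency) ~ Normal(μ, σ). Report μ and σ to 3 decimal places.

If T ~ Lognormal(μ,σ) then ln T ~ Normal(μ,σ), so the p-quantile of ln T is μ + z_p·σ.
ln(45.1) = 3.809 and ln(92.9) = 4.532; z_{0.06} = -1.555, z_{0.85} = 1.036.
σ = (4.532 − 3.809)/(1.036 − (-1.555)) = 0.279.
μ = 3.809 − (-1.555)·0.279 = 4.242.

μ ≈ 4.242, σ ≈ 0.279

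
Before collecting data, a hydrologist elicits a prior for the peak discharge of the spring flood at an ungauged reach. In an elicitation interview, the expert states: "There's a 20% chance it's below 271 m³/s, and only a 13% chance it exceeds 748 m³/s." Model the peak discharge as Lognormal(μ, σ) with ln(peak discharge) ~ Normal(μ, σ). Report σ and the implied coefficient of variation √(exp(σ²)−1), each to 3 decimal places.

σ ≈ 0.516, CV ≈ 0.552

If T ~ Lognormal(μ,σ) then ln T ~ Normal(μ,σ), so the p-quantile of ln T is μ + z_p·σ.
ln(271) = 5.602 and ln(748) = 6.617; z_{0.2} = -0.8416, z_{0.87} = 1.126.
σ = (6.617 − 5.602)/(1.126 − (-0.8416)) = 0.516.
μ = 5.602 − (-0.8416)·0.516 = 6.036.
CV = √(exp(σ²)−1) = √(exp(0.2661)−1) = 0.552.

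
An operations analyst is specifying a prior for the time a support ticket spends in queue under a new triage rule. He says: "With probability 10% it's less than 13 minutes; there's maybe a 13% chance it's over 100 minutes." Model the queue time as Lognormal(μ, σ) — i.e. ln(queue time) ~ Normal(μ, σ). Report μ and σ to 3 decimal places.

μ ≈ 3.651, σ ≈ 0.847

If T ~ Lognormal(μ,σ) then ln T ~ Normal(μ,σ), so the p-quantile of ln T is μ + z_p·σ.
ln(13) = 2.565 and ln(100) = 4.605; z_{0.1} = -1.282, z_{0.87} = 1.126.
σ = (4.605 − 2.565)/(1.126 − (-1.282)) = 0.847.
μ = 2.565 − (-1.282)·0.847 = 3.651.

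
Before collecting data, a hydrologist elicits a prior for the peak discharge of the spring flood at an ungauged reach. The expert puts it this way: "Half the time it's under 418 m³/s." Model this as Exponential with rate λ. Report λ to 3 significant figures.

Exponential median = ln 2 / λ, so λ = ln 2 / 418.0 = 0.00166.

λ ≈ 0.00166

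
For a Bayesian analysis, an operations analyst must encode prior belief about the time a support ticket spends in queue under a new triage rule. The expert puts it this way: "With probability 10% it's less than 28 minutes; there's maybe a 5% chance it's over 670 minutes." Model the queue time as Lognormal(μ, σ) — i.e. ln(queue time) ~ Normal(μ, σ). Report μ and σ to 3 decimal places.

μ ≈ 4.723, σ ≈ 1.085

If T ~ Lognormal(μ,σ) then ln T ~ Normal(μ,σ), so the p-quantile of ln T is μ + z_p·σ.
ln(28) = 3.332 and ln(670) = 6.507; z_{0.1} = -1.282, z_{0.95} = 1.645.
σ = (6.507 − 3.332)/(1.645 − (-1.282)) = 1.085.
μ = 3.332 − (-1.282)·1.085 = 4.723.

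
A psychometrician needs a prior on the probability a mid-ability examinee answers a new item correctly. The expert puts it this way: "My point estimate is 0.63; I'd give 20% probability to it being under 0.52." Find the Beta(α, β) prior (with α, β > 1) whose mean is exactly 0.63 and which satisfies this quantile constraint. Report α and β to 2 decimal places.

With mean 0.63 fixed, write α = 0.63s, β = 0.37s where s = α+β.
Need P(θ < 0.52) = 0.2 under Beta(0.63s, 0.37s). Normal approximation: (q−m)/√(m(1−m)/s) ≈ z_{0.2} = -0.842, so s ≈ 0.63·0.37·(-0.842)²/(0.52−0.63)² = 13.6.
At s = 13.6: P(θ<0.52) ≈ 0.197. Adjusting to match 0.2 gives s ≈ 13.26.
So α = 0.63·13.26 ≈ 8.35, β = 0.37·13.26 ≈ 4.91.

α ≈ 8.35, β ≈ 4.91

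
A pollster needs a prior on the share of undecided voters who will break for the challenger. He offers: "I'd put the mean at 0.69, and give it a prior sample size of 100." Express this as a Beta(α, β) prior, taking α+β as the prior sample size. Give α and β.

α = 69, β = 31

Under the effective-sample-size interpretation, Beta(α, β) has prior mean α/(α+β) and prior sample size α+β.
So α+β = 100 and α/(α+β) = 0.69, giving α = 0.69·100 = 69 and β = 100 − 69 = 31.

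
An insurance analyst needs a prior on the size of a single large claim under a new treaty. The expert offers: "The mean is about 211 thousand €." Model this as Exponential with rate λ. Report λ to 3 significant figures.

Exponential mean = 1/λ, so λ = 1/211.0 = 0.00474.

λ ≈ 0.00474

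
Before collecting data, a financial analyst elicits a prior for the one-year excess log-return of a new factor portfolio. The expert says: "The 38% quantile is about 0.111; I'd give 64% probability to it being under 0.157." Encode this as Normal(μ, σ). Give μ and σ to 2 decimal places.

μ = 0.13, σ = 0.07

For Normal(μ,σ), the p-quantile is μ + z_p·σ. Here z_{0.38} = -0.3055, z_{0.64} = 0.3585.
So 0.111 = μ − 0.3055σ and 0.157 = μ + 0.3585σ.
Subtracting: σ = (0.157 − 0.111)/(0.3585 − (-0.3055)) = 0.07.
Then μ = 0.111 − (-0.3055)·0.07 = 0.13.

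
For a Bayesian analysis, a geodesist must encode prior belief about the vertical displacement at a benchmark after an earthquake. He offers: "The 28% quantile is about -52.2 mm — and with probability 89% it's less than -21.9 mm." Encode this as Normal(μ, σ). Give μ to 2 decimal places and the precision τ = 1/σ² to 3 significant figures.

μ = -42.44, τ = 0.00357

For Normal(μ,σ), the p-quantile is μ + z_p·σ. Here z_{0.28} = -0.5828, z_{0.89} = 1.227.
So -52.2 = μ − 0.5828σ and -21.9 = μ + 1.227σ.
Subtracting: σ = (-21.9 − -52.2)/(1.227 − (-0.5828)) = 16.75.
Then μ = -52.2 − (-0.5828)·16.75 = -42.44.
Precision τ = 1/σ² = 1/16.75² = 0.00357.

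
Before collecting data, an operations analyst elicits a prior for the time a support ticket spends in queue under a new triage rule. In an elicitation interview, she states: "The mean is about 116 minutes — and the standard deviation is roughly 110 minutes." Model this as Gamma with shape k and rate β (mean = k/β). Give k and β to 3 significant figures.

k ≈ 1.11, β ≈ 0.00959

For Gamma(k, rate β): mean = k/β, variance = k/β², so CV = 1/√k.
CV = SD/mean = 110/116 = 0.9483, hence k = 1/CV² = 1.11.
Then β = k/mean = 1.11/116 = 0.00959.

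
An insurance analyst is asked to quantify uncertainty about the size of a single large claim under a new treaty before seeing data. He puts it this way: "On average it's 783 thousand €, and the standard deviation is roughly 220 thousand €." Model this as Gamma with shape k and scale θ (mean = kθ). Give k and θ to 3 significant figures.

For Gamma(k, scale θ): mean = kθ, variance = kθ², so CV = 1/√k.
CV = SD/mean = 220/783 = 0.281, hence k = 1/CV² = 12.7.
Then θ = mean/k = 783/12.7 = 61.8.

k ≈ 12.7, θ ≈ 61.8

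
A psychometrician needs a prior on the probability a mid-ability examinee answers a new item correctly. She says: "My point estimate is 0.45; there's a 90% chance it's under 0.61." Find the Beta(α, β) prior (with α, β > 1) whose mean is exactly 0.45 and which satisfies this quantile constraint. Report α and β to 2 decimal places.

With mean 0.45 fixed, write α = 0.45s, β = 0.55s where s = α+β.
Need P(θ < 0.61) = 0.9 under Beta(0.45s, 0.55s). Normal approximation: (q−m)/√(m(1−m)/s) ≈ z_{0.9} = 1.28, so s ≈ 0.45·0.55·(1.28)²/(0.61−0.45)² = 15.9.
At s = 15.9: P(θ<0.61) ≈ 0.900. Adjusting to match 0.9 gives s ≈ 15.82.
So α = 0.45·15.82 ≈ 7.12, β = 0.55·15.82 ≈ 8.70.

α ≈ 7.12, β ≈ 8.70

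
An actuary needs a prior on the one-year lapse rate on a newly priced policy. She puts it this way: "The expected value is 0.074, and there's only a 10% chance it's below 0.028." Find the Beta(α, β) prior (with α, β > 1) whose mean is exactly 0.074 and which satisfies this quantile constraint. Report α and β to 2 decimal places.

α ≈ 2.97, β ≈ 37.14

With mean 0.074 fixed, write α = 0.074s, β = 0.926s where s = α+β.
Need P(θ < 0.028) = 0.1 under Beta(0.074s, 0.926s). Normal approximation: (q−m)/√(m(1−m)/s) ≈ z_{0.1} = -1.28, so s ≈ 0.074·0.926·(-1.28)²/(0.028−0.074)² = 53.2.
At s = 53.2: P(θ<0.028) ≈ 0.063. Adjusting to match 0.1 gives s ≈ 40.10.
So α = 0.074·40.10 ≈ 2.97, β = 0.926·40.10 ≈ 37.14.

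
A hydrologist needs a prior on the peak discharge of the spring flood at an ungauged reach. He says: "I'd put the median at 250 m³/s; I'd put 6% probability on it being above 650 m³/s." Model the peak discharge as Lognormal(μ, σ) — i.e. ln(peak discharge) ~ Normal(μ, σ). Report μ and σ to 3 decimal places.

μ ≈ 5.521, σ ≈ 0.615

If T ~ Lognormal(μ,σ) then ln T ~ Normal(μ,σ), so the p-quantile of ln T is μ + z_p·σ.
ln(250) = 5.521 and ln(650) = 6.477; z_{0.5} = 0, z_{0.94} = 1.555.
σ = (6.477 − 5.521)/(1.555 − (0)) = 0.615.
μ = 5.521 − (0)·0.615 = 5.521.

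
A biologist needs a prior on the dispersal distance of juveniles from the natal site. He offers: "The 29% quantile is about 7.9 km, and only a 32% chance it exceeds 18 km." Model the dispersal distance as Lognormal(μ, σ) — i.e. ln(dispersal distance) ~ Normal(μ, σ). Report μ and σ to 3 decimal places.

If T ~ Lognormal(μ,σ) then ln T ~ Normal(μ,σ), so the p-quantile of ln T is μ + z_p·σ.
ln(7.9) = 2.067 and ln(18) = 2.89; z_{0.29} = -0.5534, z_{0.68} = 0.4677.
σ = (2.89 − 2.067)/(0.4677 − (-0.5534)) = 0.807.
μ = 2.067 − (-0.5534)·0.807 = 2.513.

μ ≈ 2.513, σ ≈ 0.807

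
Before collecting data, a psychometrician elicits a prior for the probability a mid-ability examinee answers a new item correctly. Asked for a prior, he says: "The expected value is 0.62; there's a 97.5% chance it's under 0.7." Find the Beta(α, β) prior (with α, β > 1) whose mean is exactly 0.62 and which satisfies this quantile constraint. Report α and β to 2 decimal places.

With mean 0.62 fixed, write α = 0.62s, β = 0.38s where s = α+β.
Need P(θ < 0.7) = 0.975 under Beta(0.62s, 0.38s). Normal approximation: (q−m)/√(m(1−m)/s) ≈ z_{0.975} = 1.96, so s ≈ 0.62·0.38·(1.96)²/(0.7−0.62)² = 141.4.
At s = 141.4: P(θ<0.7) ≈ 0.978. Adjusting to match 0.975 gives s ≈ 134.13.
So α = 0.62·134.13 ≈ 83.16, β = 0.38·134.13 ≈ 50.97.

α ≈ 83.16, β ≈ 50.97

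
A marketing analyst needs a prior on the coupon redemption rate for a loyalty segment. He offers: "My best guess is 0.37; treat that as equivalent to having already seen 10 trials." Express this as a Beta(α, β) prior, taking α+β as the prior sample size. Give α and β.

α = 3.7, β = 6.3

Under the effective-sample-size interpretation, Beta(α, β) has prior mean α/(α+β) and prior sample size α+β.
So α+β = 10 and α/(α+β) = 0.37, giving α = 0.37·10 = 3.7 and β = 10 − 3.7 = 6.3.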